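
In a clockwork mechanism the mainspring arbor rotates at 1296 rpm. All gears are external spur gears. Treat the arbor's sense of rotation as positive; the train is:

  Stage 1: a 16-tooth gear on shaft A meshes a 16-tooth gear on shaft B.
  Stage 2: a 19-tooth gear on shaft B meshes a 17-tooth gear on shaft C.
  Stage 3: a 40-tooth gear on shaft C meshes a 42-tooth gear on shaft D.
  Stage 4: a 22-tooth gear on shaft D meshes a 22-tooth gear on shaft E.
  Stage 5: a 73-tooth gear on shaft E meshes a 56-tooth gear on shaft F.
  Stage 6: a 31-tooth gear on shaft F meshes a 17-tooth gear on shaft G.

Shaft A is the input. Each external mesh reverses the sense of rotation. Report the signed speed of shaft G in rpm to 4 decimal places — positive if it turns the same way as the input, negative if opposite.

+3279.2006 rpm (same as input, |ω| = 3279.2006 rpm)

Stage 1 [16T→16T]: ω = 1296.0000×16/16 = 1296.0000 rpm, dir flips to −; running = −1296.0000
Stage 2 [19T→17T]: ω = 1296.0000×19/17 = 1448.4706 rpm, dir flips to +; running = +1448.4706
Stage 3 [40T→42T]: ω = 1448.4706×40/42 = 1379.4958 rpm, dir flips to −; running = −1379.4958
Stage 4 [22T→22T]: ω = 1379.4958×22/22 = 1379.4958 rpm, dir flips to +; running = +1379.4958
Stage 5 [73T→56T]: ω = 1379.4958×73/56 = 1798.2713 rpm, dir flips to −; running = −1798.2713
Stage 6 [31T→17T]: ω = 1798.2713×31/17 = 3279.2006 rpm, dir flips to +; running = +3279.2006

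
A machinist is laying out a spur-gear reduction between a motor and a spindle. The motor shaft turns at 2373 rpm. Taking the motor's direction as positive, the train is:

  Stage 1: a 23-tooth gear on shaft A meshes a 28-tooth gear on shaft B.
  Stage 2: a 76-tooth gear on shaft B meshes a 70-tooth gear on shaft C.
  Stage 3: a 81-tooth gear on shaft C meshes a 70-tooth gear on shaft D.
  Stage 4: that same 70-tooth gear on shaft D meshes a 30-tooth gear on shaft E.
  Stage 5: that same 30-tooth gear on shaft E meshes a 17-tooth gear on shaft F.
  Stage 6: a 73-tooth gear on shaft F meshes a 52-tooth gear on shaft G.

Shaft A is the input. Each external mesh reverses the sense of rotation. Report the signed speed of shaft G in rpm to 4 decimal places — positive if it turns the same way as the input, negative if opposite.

Stage 1 [23T→28T]: ω = 2373.0000×23/28 = 1949.2500 rpm, dir flips to −; running = −1949.2500
Stage 2 [76T→70T]: ω = 1949.2500×76/70 = 2116.3286 rpm, dir flips to +; running = +2116.3286
Stage 3 [81T→70T]: ω = 2116.3286×81/70 = 2448.8945 rpm, dir flips to −; running = −2448.8945
Stage 4 [70T→30T]: ω = 2448.8945×70/30 = 5714.0871 rpm, dir flips to +; running = +5714.0871
Stage 5 [30T→17T]: ω = 5714.0871×30/17 = 10083.6832 rpm, dir flips to −; running = −10083.6832
Stage 6 [73T→52T]: ω = 10083.6832×73/52 = 14155.9399 rpm, dir flips to +; running = +14155.9399

+14155.9399 rpm (same as input, |ω| = 14155.9399 rpm)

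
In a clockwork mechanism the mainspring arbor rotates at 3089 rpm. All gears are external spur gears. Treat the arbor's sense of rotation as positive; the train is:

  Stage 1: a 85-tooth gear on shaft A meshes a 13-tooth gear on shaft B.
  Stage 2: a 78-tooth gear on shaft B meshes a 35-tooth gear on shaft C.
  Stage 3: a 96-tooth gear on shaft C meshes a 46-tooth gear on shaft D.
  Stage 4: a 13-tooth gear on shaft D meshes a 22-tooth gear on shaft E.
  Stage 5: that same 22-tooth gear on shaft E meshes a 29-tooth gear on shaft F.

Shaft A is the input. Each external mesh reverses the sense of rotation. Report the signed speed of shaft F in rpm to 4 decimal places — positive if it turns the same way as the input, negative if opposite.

-42109.3750 rpm (opposite to input, |ω| = 42109.3750 rpm)

Stage 1 [85T→13T]: ω = 3089.0000×85/13 = 20197.3077 rpm, dir flips to −; running = −20197.3077
Stage 2 [78T→35T]: ω = 20197.3077×78/35 = 45011.1429 rpm, dir flips to +; running = +45011.1429
Stage 3 [96T→46T]: ω = 45011.1429×96/46 = 93936.2981 rpm, dir flips to −; running = −93936.2981
Stage 4 [13T→22T]: ω = 93936.2981×13/22 = 55507.8125 rpm, dir flips to +; running = +55507.8125
Stage 5 [22T→29T]: ω = 55507.8125×22/29 = 42109.3750 rpm, dir flips to −; running = −42109.3750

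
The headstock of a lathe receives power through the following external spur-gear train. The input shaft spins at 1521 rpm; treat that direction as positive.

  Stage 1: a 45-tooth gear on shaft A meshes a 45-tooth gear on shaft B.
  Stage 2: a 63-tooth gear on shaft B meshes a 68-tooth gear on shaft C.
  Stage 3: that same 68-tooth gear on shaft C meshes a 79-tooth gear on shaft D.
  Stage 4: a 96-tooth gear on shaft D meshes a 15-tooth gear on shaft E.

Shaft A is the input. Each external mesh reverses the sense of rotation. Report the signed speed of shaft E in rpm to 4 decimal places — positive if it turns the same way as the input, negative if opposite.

+7762.8759 rpm (same as input, |ω| = 7762.8759 rpm)

Stage 1 [45T→45T]: ω = 1521.0000×45/45 = 1521.0000 rpm, dir flips to −; running = −1521.0000
Stage 2 [63T→68T]: ω = 1521.0000×63/68 = 1409.1618 rpm, dir flips to +; running = +1409.1618
Stage 3 [68T→79T]: ω = 1409.1618×68/79 = 1212.9494 rpm, dir flips to −; running = −1212.9494
Stage 4 [96T→15T]: ω = 1212.9494×96/15 = 7762.8759 rpm, dir flips to +; running = +7762.8759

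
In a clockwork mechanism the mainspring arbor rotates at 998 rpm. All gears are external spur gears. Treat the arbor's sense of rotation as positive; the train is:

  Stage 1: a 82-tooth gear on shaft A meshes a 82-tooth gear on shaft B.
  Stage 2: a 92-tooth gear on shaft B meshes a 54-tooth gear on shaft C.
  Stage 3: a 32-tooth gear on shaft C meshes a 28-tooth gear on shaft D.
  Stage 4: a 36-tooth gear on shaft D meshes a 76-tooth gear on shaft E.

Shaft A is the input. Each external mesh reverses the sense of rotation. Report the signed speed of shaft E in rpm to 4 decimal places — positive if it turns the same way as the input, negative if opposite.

+920.4612 rpm (same as input, |ω| = 920.4612 rpm)

Stage 1 [82T→82T]: ω = 998.0000×82/82 = 998.0000 rpm, dir flips to −; running = −998.0000
Stage 2 [92T→54T]: ω = 998.0000×92/54 = 1700.2963 rpm, dir flips to +; running = +1700.2963
Stage 3 [32T→28T]: ω = 1700.2963×32/28 = 1943.1958 rpm, dir flips to −; running = −1943.1958
Stage 4 [36T→76T]: ω = 1943.1958×36/76 = 920.4612 rpm, dir flips to +; running = +920.4612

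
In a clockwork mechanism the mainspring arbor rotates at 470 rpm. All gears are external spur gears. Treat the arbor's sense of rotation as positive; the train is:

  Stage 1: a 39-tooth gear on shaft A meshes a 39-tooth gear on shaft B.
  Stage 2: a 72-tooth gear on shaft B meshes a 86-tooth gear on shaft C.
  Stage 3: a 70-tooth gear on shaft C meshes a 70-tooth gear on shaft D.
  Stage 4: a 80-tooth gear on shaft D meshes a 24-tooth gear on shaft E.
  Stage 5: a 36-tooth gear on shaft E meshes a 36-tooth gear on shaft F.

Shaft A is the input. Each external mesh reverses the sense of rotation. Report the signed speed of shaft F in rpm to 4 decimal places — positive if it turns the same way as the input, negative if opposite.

Stage 1 [39T→39T]: ω = 470.0000×39/39 = 470.0000 rpm, dir flips to −; running = −470.0000
Stage 2 [72T→86T]: ω = 470.0000×72/86 = 393.4884 rpm, dir flips to +; running = +393.4884
Stage 3 [70T→70T]: ω = 393.4884×70/70 = 393.4884 rpm, dir flips to −; running = −393.4884
Stage 4 [80T→24T]: ω = 393.4884×80/24 = 1311.6279 rpm, dir flips to +; running = +1311.6279
Stage 5 [36T→36T]: ω = 1311.6279×36/36 = 1311.6279 rpm, dir flips to −; running = −1311.6279

-1311.6279 rpm (opposite to input, |ω| = 1311.6279 rpm)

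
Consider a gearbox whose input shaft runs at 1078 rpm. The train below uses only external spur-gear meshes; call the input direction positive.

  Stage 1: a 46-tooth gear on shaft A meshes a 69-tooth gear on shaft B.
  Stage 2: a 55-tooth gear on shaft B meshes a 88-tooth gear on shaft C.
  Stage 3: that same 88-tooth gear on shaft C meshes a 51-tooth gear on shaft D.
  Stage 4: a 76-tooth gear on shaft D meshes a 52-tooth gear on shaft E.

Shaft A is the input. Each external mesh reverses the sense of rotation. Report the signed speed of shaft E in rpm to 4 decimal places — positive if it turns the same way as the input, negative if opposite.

+1132.7401 rpm (same as input, |ω| = 1132.7401 rpm)

Stage 1 [46T→69T]: ω = 1078.0000×46/69 = 718.6667 rpm, dir flips to −; running = −718.6667
Stage 2 [55T→88T]: ω = 718.6667×55/88 = 449.1667 rpm, dir flips to +; running = +449.1667
Stage 3 [88T→51T]: ω = 449.1667×88/51 = 775.0327 rpm, dir flips to −; running = −775.0327
Stage 4 [76T→52T]: ω = 775.0327×76/52 = 1132.7401 rpm, dir flips to +; running = +1132.7401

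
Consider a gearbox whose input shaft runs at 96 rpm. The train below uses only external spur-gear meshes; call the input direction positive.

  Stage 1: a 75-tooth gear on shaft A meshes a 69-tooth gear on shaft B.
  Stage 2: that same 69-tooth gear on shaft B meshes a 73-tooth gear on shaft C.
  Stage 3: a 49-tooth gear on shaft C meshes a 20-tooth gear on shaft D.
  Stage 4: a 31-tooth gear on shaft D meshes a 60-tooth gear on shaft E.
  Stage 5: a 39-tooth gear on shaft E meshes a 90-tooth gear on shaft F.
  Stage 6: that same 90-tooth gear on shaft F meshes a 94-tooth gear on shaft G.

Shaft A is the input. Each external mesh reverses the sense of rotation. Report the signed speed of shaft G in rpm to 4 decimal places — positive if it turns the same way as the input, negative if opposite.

+51.7992 rpm (same as input, |ω| = 51.7992 rpm)

Stage 1 [75T→69T]: ω = 96.0000×75/69 = 104.3478 rpm, dir flips to −; running = −104.3478
Stage 2 [69T→73T]: ω = 104.3478×69/73 = 98.6301 rpm, dir flips to +; running = +98.6301
Stage 3 [49T→20T]: ω = 98.6301×49/20 = 241.6438 rpm, dir flips to −; running = −241.6438
Stage 4 [31T→60T]: ω = 241.6438×31/60 = 124.8493 rpm, dir flips to +; running = +124.8493
Stage 5 [39T→90T]: ω = 124.8493×39/90 = 54.1014 rpm, dir flips to −; running = −54.1014
Stage 6 [90T→94T]: ω = 54.1014×90/94 = 51.7992 rpm, dir flips to +; running = +51.7992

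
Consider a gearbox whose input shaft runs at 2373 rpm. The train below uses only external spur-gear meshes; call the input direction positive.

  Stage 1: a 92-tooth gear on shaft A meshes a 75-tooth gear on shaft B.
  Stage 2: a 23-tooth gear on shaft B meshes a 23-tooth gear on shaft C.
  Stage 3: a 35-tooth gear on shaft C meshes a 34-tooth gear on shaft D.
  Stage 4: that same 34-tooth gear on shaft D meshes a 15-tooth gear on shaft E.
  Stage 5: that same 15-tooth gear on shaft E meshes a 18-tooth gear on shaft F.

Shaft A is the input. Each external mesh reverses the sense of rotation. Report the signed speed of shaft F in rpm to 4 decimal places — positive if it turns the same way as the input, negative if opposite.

-5660.0444 rpm (opposite to input, |ω| = 5660.0444 rpm)

Stage 1 [92T→75T]: ω = 2373.0000×92/75 = 2910.8800 rpm, dir flips to −; running = −2910.8800
Stage 2 [23T→23T]: ω = 2910.8800×23/23 = 2910.8800 rpm, dir flips to +; running = +2910.8800
Stage 3 [35T→34T]: ω = 2910.8800×35/34 = 2996.4941 rpm, dir flips to −; running = −2996.4941
Stage 4 [34T→15T]: ω = 2996.4941×34/15 = 6792.0533 rpm, dir flips to +; running = +6792.0533
Stage 5 [15T→18T]: ω = 6792.0533×15/18 = 5660.0444 rpm, dir flips to −; running = −5660.0444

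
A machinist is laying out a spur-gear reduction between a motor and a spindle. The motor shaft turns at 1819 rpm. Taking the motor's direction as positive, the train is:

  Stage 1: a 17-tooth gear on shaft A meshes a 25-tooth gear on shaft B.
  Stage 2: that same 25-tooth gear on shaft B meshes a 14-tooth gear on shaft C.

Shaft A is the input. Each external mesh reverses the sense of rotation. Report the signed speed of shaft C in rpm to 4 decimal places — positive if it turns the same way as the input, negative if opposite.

+2208.7857 rpm (same as input, |ω| = 2208.7857 rpm)

Stage 1 [17T→25T]: ω = 1819.0000×17/25 = 1236.9200 rpm, dir flips to −; running = −1236.9200
Stage 2 [25T→14T]: ω = 1236.9200×25/14 = 2208.7857 rpm, dir flips to +; running = +2208.7857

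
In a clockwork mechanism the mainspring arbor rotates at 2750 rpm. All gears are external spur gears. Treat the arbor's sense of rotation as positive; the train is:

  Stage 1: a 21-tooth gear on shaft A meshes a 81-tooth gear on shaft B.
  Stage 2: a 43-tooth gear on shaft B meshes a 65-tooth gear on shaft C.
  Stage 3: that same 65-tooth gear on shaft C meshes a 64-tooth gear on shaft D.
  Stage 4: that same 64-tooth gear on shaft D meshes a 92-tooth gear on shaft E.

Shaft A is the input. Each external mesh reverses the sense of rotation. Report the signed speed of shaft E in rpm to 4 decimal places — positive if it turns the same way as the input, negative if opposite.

+333.2327 rpm (same as input, |ω| = 333.2327 rpm)

Stage 1 [21T→81T]: ω = 2750.0000×21/81 = 712.9630 rpm, dir flips to −; running = −712.9630
Stage 2 [43T→65T]: ω = 712.9630×43/65 = 471.6524 rpm, dir flips to +; running = +471.6524
Stage 3 [65T→64T]: ω = 471.6524×65/64 = 479.0220 rpm, dir flips to −; running = −479.0220
Stage 4 [64T→92T]: ω = 479.0220×64/92 = 333.2327 rpm, dir flips to +; running = +333.2327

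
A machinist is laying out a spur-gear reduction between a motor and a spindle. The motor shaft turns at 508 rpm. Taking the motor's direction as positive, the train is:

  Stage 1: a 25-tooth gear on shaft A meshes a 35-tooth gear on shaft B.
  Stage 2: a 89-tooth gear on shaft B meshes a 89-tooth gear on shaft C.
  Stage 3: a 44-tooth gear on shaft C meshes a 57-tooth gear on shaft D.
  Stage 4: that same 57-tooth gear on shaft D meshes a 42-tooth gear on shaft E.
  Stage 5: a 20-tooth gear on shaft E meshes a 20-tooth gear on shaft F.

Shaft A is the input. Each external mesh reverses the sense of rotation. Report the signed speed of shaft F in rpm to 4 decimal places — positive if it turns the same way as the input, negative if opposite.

-380.1361 rpm (opposite to input, |ω| = 380.1361 rpm)

Stage 1 [25T→35T]: ω = 508.0000×25/35 = 362.8571 rpm, dir flips to −; running = −362.8571
Stage 2 [89T→89T]: ω = 362.8571×89/89 = 362.8571 rpm, dir flips to +; running = +362.8571
Stage 3 [44T→57T]: ω = 362.8571×44/57 = 280.1003 rpm, dir flips to −; running = −280.1003
Stage 4 [57T→42T]: ω = 280.1003×57/42 = 380.1361 rpm, dir flips to +; running = +380.1361
Stage 5 [20T→20T]: ω = 380.1361×20/20 = 380.1361 rpm, dir flips to −; running = −380.1361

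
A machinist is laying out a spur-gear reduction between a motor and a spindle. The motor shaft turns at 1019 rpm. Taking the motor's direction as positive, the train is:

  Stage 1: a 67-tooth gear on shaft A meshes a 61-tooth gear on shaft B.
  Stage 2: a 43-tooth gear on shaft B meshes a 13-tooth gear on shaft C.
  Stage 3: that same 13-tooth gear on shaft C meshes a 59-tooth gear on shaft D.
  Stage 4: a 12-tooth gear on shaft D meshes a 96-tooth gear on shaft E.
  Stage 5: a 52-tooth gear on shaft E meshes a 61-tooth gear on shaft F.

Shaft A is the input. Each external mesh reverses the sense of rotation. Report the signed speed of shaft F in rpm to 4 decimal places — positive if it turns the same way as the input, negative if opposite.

Stage 1 [67T→61T]: ω = 1019.0000×67/61 = 1119.2295 rpm, dir flips to −; running = −1119.2295
Stage 2 [43T→13T]: ω = 1119.2295×43/13 = 3702.0668 rpm, dir flips to +; running = +3702.0668
Stage 3 [13T→59T]: ω = 3702.0668×13/59 = 815.7096 rpm, dir flips to −; running = −815.7096
Stage 4 [12T→96T]: ω = 815.7096×12/96 = 101.9637 rpm, dir flips to +; running = +101.9637
Stage 5 [52T→61T]: ω = 101.9637×52/61 = 86.9199 rpm, dir flips to −; running = −86.9199

-86.9199 rpm (opposite to input, |ω| = 86.9199 rpm)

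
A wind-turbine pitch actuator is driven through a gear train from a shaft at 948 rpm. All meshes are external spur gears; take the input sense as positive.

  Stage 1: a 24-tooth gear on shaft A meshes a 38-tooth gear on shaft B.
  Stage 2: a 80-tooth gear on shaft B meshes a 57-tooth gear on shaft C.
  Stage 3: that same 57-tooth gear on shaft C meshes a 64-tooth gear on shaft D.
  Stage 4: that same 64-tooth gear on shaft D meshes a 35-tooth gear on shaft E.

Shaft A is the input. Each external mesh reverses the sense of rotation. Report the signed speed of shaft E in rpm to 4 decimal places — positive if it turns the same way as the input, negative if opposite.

+1368.5414 rpm (same as input, |ω| = 1368.5414 rpm)

Stage 1 [24T→38T]: ω = 948.0000×24/38 = 598.7368 rpm, dir flips to −; running = −598.7368
Stage 2 [80T→57T]: ω = 598.7368×80/57 = 840.3324 rpm, dir flips to +; running = +840.3324
Stage 3 [57T→64T]: ω = 840.3324×57/64 = 748.4211 rpm, dir flips to −; running = −748.4211
Stage 4 [64T→35T]: ω = 748.4211×64/35 = 1368.5414 rpm, dir flips to +; running = +1368.5414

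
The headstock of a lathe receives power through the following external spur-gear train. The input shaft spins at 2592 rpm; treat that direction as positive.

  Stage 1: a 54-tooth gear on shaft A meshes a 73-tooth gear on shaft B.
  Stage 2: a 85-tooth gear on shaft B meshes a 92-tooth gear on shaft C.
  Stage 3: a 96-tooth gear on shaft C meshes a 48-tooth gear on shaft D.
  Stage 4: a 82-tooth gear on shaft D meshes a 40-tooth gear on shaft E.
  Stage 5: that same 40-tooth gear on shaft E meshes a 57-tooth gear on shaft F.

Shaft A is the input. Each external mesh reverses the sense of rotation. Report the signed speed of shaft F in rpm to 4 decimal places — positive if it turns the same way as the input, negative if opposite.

-5096.8985 rpm (opposite to input, |ω| = 5096.8985 rpm)

Stage 1 [54T→73T]: ω = 2592.0000×54/73 = 1917.3699 rpm, dir flips to −; running = −1917.3699
Stage 2 [85T→92T]: ω = 1917.3699×85/92 = 1771.4830 rpm, dir flips to +; running = +1771.4830
Stage 3 [96T→48T]: ω = 1771.4830×96/48 = 3542.9661 rpm, dir flips to −; running = −3542.9661
Stage 4 [82T→40T]: ω = 3542.9661×82/40 = 7263.0804 rpm, dir flips to +; running = +7263.0804
Stage 5 [40T→57T]: ω = 7263.0804×40/57 = 5096.8985 rpm, dir flips to −; running = −5096.8985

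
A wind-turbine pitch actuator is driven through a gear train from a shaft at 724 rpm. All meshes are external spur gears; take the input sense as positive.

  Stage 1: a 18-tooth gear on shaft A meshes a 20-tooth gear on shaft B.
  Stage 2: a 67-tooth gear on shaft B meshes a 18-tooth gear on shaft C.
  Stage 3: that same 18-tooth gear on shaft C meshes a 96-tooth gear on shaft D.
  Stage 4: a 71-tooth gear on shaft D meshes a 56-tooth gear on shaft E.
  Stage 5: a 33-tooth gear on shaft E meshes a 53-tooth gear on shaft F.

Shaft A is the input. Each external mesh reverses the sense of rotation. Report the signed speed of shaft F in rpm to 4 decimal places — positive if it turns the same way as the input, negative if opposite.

-358.9988 rpm (opposite to input, |ω| = 358.9988 rpm)

Stage 1 [18T→20T]: ω = 724.0000×18/20 = 651.6000 rpm, dir flips to −; running = −651.6000
Stage 2 [67T→18T]: ω = 651.6000×67/18 = 2425.4000 rpm, dir flips to +; running = +2425.4000
Stage 3 [18T→96T]: ω = 2425.4000×18/96 = 454.7625 rpm, dir flips to −; running = −454.7625
Stage 4 [71T→56T]: ω = 454.7625×71/56 = 576.5739 rpm, dir flips to +; running = +576.5739
Stage 5 [33T→53T]: ω = 576.5739×33/53 = 358.9988 rpm, dir flips to −; running = −358.9988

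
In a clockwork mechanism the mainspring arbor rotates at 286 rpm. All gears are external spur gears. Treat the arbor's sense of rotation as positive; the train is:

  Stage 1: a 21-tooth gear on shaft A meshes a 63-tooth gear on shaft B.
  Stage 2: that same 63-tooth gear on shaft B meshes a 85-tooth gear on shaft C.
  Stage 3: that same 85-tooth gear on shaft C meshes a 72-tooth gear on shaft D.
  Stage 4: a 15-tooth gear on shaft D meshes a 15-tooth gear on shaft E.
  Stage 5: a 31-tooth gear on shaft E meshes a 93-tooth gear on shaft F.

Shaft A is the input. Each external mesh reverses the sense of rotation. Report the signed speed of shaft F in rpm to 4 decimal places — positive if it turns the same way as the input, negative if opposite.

-27.8056 rpm (opposite to input, |ω| = 27.8056 rpm)

Stage 1 [21T→63T]: ω = 286.0000×21/63 = 95.3333 rpm, dir flips to −; running = −95.3333
Stage 2 [63T→85T]: ω = 95.3333×63/85 = 70.6588 rpm, dir flips to +; running = +70.6588
Stage 3 [85T→72T]: ω = 70.6588×85/72 = 83.4167 rpm, dir flips to −; running = −83.4167
Stage 4 [15T→15T]: ω = 83.4167×15/15 = 83.4167 rpm, dir flips to +; running = +83.4167
Stage 5 [31T→93T]: ω = 83.4167×31/93 = 27.8056 rpm, dir flips to −; running = −27.8056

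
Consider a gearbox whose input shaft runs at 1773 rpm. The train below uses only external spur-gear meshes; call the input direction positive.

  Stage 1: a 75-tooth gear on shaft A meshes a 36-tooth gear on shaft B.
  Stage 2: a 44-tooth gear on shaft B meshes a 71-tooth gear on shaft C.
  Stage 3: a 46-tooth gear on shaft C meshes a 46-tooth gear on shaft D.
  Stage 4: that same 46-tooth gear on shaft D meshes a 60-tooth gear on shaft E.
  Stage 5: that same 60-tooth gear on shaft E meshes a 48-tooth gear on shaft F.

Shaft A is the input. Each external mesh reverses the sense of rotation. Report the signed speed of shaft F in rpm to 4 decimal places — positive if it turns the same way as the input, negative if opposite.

Stage 1 [75T→36T]: ω = 1773.0000×75/36 = 3693.7500 rpm, dir flips to −; running = −3693.7500
Stage 2 [44T→71T]: ω = 3693.7500×44/71 = 2289.0845 rpm, dir flips to +; running = +2289.0845
Stage 3 [46T→46T]: ω = 2289.0845×46/46 = 2289.0845 rpm, dir flips to −; running = −2289.0845
Stage 4 [46T→60T]: ω = 2289.0845×46/60 = 1754.9648 rpm, dir flips to +; running = +1754.9648
Stage 5 [60T→48T]: ω = 1754.9648×60/48 = 2193.7060 rpm, dir flips to −; running = −2193.7060

-2193.7060 rpm (opposite to input, |ω| = 2193.7060 rpm)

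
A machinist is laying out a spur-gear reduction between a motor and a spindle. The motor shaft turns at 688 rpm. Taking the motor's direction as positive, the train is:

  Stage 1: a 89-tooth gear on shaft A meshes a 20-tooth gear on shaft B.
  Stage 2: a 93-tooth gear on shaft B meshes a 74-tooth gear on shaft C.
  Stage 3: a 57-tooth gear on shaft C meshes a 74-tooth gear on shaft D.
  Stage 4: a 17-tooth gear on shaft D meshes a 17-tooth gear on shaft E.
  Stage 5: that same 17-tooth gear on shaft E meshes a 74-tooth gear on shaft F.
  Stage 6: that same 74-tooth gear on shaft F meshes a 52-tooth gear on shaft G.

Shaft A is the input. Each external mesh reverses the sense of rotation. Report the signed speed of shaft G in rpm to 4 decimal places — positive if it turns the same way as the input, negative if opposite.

Stage 1 [89T→20T]: ω = 688.0000×89/20 = 3061.6000 rpm, dir flips to −; running = −3061.6000
Stage 2 [93T→74T]: ω = 3061.6000×93/74 = 3847.6865 rpm, dir flips to +; running = +3847.6865
Stage 3 [57T→74T]: ω = 3847.6865×57/74 = 2963.7585 rpm, dir flips to −; running = −2963.7585
Stage 4 [17T→17T]: ω = 2963.7585×17/17 = 2963.7585 rpm, dir flips to +; running = +2963.7585
Stage 5 [17T→74T]: ω = 2963.7585×17/74 = 680.8634 rpm, dir flips to −; running = −680.8634
Stage 6 [74T→52T]: ω = 680.8634×74/52 = 968.9211 rpm, dir flips to +; running = +968.9211

+968.9211 rpm (same as input, |ω| = 968.9211 rpm)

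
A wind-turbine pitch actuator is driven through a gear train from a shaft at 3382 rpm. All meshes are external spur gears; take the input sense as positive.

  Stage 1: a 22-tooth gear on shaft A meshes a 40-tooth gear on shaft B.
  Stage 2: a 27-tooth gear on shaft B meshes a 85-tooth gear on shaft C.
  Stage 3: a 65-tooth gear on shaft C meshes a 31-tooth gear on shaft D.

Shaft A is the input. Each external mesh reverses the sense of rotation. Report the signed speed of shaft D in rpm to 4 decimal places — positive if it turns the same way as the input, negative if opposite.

Stage 1 [22T→40T]: ω = 3382.0000×22/40 = 1860.1000 rpm, dir flips to −; running = −1860.1000
Stage 2 [27T→85T]: ω = 1860.1000×27/85 = 590.8553 rpm, dir flips to +; running = +590.8553
Stage 3 [65T→31T]: ω = 590.8553×65/31 = 1238.8901 rpm, dir flips to −; running = −1238.8901

-1238.8901 rpm (opposite to input, |ω| = 1238.8901 rpm)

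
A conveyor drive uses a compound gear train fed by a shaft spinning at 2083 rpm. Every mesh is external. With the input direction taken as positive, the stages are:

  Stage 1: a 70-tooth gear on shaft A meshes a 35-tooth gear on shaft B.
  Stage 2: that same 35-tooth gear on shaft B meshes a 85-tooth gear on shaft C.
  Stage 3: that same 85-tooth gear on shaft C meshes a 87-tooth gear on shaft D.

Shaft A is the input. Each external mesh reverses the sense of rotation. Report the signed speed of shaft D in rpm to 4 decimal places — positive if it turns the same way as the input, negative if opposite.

-1675.9770 rpm (opposite to input, |ω| = 1675.9770 rpm)

Stage 1 [70T→35T]: ω = 2083.0000×70/35 = 4166.0000 rpm, dir flips to −; running = −4166.0000
Stage 2 [35T→85T]: ω = 4166.0000×35/85 = 1715.4118 rpm, dir flips to +; running = +1715.4118
Stage 3 [85T→87T]: ω = 1715.4118×85/87 = 1675.9770 rpm, dir flips to −; running = −1675.9770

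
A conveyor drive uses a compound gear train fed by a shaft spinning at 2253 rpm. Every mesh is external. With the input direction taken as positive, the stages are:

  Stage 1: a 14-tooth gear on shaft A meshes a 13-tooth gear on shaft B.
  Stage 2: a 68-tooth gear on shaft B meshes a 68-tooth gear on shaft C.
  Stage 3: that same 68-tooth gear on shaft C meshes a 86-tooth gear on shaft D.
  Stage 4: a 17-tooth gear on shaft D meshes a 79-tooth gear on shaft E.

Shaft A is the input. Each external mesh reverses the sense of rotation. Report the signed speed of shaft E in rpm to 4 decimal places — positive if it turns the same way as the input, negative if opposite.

Stage 1 [14T→13T]: ω = 2253.0000×14/13 = 2426.3077 rpm, dir flips to −; running = −2426.3077
Stage 2 [68T→68T]: ω = 2426.3077×68/68 = 2426.3077 rpm, dir flips to +; running = +2426.3077
Stage 3 [68T→86T]: ω = 2426.3077×68/86 = 1918.4758 rpm, dir flips to −; running = −1918.4758
Stage 4 [17T→79T]: ω = 1918.4758×17/79 = 412.8366 rpm, dir flips to +; running = +412.8366

+412.8366 rpm (same as input, |ω| = 412.8366 rpm)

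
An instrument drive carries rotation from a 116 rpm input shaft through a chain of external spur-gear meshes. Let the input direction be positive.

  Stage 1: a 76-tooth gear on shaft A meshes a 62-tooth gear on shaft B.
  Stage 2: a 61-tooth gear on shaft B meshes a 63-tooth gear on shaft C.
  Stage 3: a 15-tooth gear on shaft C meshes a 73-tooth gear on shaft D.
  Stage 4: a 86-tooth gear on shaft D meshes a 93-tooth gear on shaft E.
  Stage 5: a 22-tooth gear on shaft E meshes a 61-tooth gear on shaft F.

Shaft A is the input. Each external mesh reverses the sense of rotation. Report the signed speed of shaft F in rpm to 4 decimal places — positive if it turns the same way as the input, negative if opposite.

Stage 1 [76T→62T]: ω = 116.0000×76/62 = 142.1935 rpm, dir flips to −; running = −142.1935
Stage 2 [61T→63T]: ω = 142.1935×61/63 = 137.6795 rpm, dir flips to +; running = +137.6795
Stage 3 [15T→73T]: ω = 137.6795×15/73 = 28.2903 rpm, dir flips to −; running = −28.2903
Stage 4 [86T→93T]: ω = 28.2903×86/93 = 26.1609 rpm, dir flips to +; running = +26.1609
Stage 5 [22T→61T]: ω = 26.1609×22/61 = 9.4351 rpm, dir flips to −; running = −9.4351

-9.4351 rpm (opposite to input, |ω| = 9.4351 rpm)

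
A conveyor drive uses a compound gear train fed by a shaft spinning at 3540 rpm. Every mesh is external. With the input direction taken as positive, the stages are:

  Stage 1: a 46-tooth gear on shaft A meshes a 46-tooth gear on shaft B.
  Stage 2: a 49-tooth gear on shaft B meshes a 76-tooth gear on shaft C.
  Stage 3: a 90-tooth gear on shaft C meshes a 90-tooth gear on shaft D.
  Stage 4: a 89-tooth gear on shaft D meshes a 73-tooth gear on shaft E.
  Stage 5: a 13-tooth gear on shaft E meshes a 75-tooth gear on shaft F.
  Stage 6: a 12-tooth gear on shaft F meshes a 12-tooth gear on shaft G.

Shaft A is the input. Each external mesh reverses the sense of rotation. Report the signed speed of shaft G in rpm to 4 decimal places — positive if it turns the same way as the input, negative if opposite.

Stage 1 [46T→46T]: ω = 3540.0000×46/46 = 3540.0000 rpm, dir flips to −; running = −3540.0000
Stage 2 [49T→76T]: ω = 3540.0000×49/76 = 2282.3684 rpm, dir flips to +; running = +2282.3684
Stage 3 [90T→90T]: ω = 2282.3684×90/90 = 2282.3684 rpm, dir flips to −; running = −2282.3684
Stage 4 [89T→73T]: ω = 2282.3684×89/73 = 2782.6136 rpm, dir flips to +; running = +2782.6136
Stage 5 [13T→75T]: ω = 2782.6136×13/75 = 482.3197 rpm, dir flips to −; running = −482.3197
Stage 6 [12T→12T]: ω = 482.3197×12/12 = 482.3197 rpm, dir flips to +; running = +482.3197

+482.3197 rpm (same as input, |ω| = 482.3197 rpm)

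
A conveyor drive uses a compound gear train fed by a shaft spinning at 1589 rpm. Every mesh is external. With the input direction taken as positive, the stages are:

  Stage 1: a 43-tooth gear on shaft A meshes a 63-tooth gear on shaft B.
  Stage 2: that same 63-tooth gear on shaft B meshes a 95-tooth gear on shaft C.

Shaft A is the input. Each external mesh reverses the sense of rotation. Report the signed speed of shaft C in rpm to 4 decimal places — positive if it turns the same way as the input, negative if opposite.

Stage 1 [43T→63T]: ω = 1589.0000×43/63 = 1084.5556 rpm, dir flips to −; running = −1084.5556
Stage 2 [63T→95T]: ω = 1084.5556×63/95 = 719.2316 rpm, dir flips to +; running = +719.2316

+719.2316 rpm (same as input, |ω| = 719.2316 rpm)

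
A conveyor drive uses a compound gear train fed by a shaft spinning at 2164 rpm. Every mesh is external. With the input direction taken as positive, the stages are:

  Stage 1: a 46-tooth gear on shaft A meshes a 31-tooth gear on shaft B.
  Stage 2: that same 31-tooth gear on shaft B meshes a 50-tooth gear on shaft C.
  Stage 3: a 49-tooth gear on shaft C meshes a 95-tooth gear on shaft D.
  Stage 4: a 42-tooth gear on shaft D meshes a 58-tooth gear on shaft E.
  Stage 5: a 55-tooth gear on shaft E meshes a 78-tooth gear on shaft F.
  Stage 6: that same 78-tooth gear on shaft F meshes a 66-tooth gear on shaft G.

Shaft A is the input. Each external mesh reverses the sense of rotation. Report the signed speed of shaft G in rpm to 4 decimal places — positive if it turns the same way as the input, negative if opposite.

Stage 1 [46T→31T]: ω = 2164.0000×46/31 = 3211.0968 rpm, dir flips to −; running = −3211.0968
Stage 2 [31T→50T]: ω = 3211.0968×31/50 = 1990.8800 rpm, dir flips to +; running = +1990.8800
Stage 3 [49T→95T]: ω = 1990.8800×49/95 = 1026.8749 rpm, dir flips to −; running = −1026.8749
Stage 4 [42T→58T]: ω = 1026.8749×42/58 = 743.5991 rpm, dir flips to +; running = +743.5991
Stage 5 [55T→78T]: ω = 743.5991×55/78 = 524.3327 rpm, dir flips to −; running = −524.3327
Stage 6 [78T→66T]: ω = 524.3327×78/66 = 619.6659 rpm, dir flips to +; running = +619.6659

+619.6659 rpm (same as input, |ω| = 619.6659 rpm)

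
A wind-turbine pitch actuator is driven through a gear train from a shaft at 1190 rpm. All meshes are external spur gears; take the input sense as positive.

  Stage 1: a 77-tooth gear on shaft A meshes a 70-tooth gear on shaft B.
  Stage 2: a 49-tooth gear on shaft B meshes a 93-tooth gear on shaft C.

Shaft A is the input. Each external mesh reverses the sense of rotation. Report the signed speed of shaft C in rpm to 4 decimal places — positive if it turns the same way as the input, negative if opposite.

+689.6882 rpm (same as input, |ω| = 689.6882 rpm)

Stage 1 [77T→70T]: ω = 1190.0000×77/70 = 1309.0000 rpm, dir flips to −; running = −1309.0000
Stage 2 [49T→93T]: ω = 1309.0000×49/93 = 689.6882 rpm, dir flips to +; running = +689.6882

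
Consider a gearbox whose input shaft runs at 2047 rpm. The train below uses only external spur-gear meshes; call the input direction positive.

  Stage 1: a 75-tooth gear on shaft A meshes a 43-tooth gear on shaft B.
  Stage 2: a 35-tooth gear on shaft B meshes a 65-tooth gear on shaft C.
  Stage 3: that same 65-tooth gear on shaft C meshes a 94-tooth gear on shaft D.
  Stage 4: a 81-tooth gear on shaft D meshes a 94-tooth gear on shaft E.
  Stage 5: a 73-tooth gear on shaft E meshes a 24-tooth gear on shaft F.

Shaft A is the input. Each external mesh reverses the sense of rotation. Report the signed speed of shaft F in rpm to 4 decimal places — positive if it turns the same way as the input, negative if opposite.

-3484.3328 rpm (opposite to input, |ω| = 3484.3328 rpm)

Stage 1 [75T→43T]: ω = 2047.0000×75/43 = 3570.3488 rpm, dir flips to −; running = −3570.3488
Stage 2 [35T→65T]: ω = 3570.3488×35/65 = 1922.4955 rpm, dir flips to +; running = +1922.4955
Stage 3 [65T→94T]: ω = 1922.4955×65/94 = 1329.3852 rpm, dir flips to −; running = −1329.3852
Stage 4 [81T→94T]: ω = 1329.3852×81/94 = 1145.5341 rpm, dir flips to +; running = +1145.5341
Stage 5 [73T→24T]: ω = 1145.5341×73/24 = 3484.3328 rpm, dir flips to −; running = −3484.3328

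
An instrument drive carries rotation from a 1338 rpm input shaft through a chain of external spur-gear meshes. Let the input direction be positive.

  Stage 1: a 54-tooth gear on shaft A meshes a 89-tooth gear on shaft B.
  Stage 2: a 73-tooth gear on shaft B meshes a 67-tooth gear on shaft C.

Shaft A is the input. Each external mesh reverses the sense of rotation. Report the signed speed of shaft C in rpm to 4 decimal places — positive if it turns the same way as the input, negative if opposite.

+884.5205 rpm (same as input, |ω| = 884.5205 rpm)

Stage 1 [54T→89T]: ω = 1338.0000×54/89 = 811.8202 rpm, dir flips to −; running = −811.8202
Stage 2 [73T→67T]: ω = 811.8202×73/67 = 884.5205 rpm, dir flips to +; running = +884.5205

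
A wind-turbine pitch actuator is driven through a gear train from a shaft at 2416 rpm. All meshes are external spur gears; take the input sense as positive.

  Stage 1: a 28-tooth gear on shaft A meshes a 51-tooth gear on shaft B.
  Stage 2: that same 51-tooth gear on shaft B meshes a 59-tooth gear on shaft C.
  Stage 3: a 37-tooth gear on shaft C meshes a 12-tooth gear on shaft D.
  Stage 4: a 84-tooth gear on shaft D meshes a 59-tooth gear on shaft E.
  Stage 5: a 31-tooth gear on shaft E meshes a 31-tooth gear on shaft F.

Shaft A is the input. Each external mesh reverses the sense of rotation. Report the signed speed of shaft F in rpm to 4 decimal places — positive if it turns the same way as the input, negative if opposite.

-5033.2755 rpm (opposite to input, |ω| = 5033.2755 rpm)

Stage 1 [28T→51T]: ω = 2416.0000×28/51 = 1326.4314 rpm, dir flips to −; running = −1326.4314
Stage 2 [51T→59T]: ω = 1326.4314×51/59 = 1146.5763 rpm, dir flips to +; running = +1146.5763
Stage 3 [37T→12T]: ω = 1146.5763×37/12 = 3535.2768 rpm, dir flips to −; running = −3535.2768
Stage 4 [84T→59T]: ω = 3535.2768×84/59 = 5033.2755 rpm, dir flips to +; running = +5033.2755
Stage 5 [31T→31T]: ω = 5033.2755×31/31 = 5033.2755 rpm, dir flips to −; running = −5033.2755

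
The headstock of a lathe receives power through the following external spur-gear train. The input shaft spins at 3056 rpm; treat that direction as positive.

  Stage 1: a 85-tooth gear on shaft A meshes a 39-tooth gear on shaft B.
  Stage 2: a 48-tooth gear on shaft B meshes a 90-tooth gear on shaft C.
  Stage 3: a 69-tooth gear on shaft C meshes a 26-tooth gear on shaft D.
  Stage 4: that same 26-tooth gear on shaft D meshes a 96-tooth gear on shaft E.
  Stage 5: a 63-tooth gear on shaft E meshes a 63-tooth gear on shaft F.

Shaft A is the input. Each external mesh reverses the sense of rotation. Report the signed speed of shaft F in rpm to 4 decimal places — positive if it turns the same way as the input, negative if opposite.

Stage 1 [85T→39T]: ω = 3056.0000×85/39 = 6660.5128 rpm, dir flips to −; running = −6660.5128
Stage 2 [48T→90T]: ω = 6660.5128×48/90 = 3552.2735 rpm, dir flips to +; running = +3552.2735
Stage 3 [69T→26T]: ω = 3552.2735×69/26 = 9427.1874 rpm, dir flips to −; running = −9427.1874
Stage 4 [26T→96T]: ω = 9427.1874×26/96 = 2553.1966 rpm, dir flips to +; running = +2553.1966
Stage 5 [63T→63T]: ω = 2553.1966×63/63 = 2553.1966 rpm, dir flips to −; running = −2553.1966

-2553.1966 rpm (opposite to input, |ω| = 2553.1966 rpm)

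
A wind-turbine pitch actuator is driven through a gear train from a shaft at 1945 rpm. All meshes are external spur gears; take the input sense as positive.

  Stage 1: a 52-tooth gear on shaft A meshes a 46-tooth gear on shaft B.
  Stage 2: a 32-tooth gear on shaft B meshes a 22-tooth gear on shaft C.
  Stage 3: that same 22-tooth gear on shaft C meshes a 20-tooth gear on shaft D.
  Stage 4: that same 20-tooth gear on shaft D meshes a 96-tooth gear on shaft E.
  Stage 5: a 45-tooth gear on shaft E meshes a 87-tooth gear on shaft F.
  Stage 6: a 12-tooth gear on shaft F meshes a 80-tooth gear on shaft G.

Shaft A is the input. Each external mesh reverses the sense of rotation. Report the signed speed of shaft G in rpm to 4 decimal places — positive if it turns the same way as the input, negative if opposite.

+56.8628 rpm (same as input, |ω| = 56.8628 rpm)

Stage 1 [52T→46T]: ω = 1945.0000×52/46 = 2198.6957 rpm, dir flips to −; running = −2198.6957
Stage 2 [32T→22T]: ω = 2198.6957×32/22 = 3198.1028 rpm, dir flips to +; running = +3198.1028
Stage 3 [22T→20T]: ω = 3198.1028×22/20 = 3517.9130 rpm, dir flips to −; running = −3517.9130
Stage 4 [20T→96T]: ω = 3517.9130×20/96 = 732.8986 rpm, dir flips to +; running = +732.8986
Stage 5 [45T→87T]: ω = 732.8986×45/87 = 379.0855 rpm, dir flips to −; running = −379.0855
Stage 6 [12T→80T]: ω = 379.0855×12/80 = 56.8628 rpm, dir flips to +; running = +56.8628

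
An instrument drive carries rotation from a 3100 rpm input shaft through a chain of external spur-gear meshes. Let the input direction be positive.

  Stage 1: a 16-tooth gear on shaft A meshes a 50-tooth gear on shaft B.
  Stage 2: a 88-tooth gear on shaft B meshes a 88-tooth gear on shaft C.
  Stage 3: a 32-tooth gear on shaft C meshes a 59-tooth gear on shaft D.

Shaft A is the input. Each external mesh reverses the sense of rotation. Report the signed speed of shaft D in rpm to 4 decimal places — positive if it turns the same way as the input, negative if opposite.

Stage 1 [16T→50T]: ω = 3100.0000×16/50 = 992.0000 rpm, dir flips to −; running = −992.0000
Stage 2 [88T→88T]: ω = 992.0000×88/88 = 992.0000 rpm, dir flips to +; running = +992.0000
Stage 3 [32T→59T]: ω = 992.0000×32/59 = 538.0339 rpm, dir flips to −; running = −538.0339

-538.0339 rpm (opposite to input, |ω| = 538.0339 rpm)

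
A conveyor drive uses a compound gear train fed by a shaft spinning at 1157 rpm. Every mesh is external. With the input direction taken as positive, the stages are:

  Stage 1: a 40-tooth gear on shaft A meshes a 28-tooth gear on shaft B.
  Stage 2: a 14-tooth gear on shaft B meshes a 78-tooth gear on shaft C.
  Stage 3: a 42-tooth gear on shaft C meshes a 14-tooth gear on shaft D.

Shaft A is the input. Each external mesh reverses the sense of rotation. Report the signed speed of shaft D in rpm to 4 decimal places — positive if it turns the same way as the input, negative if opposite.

Stage 1 [40T→28T]: ω = 1157.0000×40/28 = 1652.8571 rpm, dir flips to −; running = −1652.8571
Stage 2 [14T→78T]: ω = 1652.8571×14/78 = 296.6667 rpm, dir flips to +; running = +296.6667
Stage 3 [42T→14T]: ω = 296.6667×42/14 = 890.0000 rpm, dir flips to −; running = −890.0000

-890.0000 rpm (opposite to input, |ω| = 890.0000 rpm)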